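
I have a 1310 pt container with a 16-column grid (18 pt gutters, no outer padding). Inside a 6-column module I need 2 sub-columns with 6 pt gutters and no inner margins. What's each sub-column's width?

16c + 15·18 = 1310 → 16c = 1040 → c = 65 pt.
6-column span = 6·65 + 5·18 = 480 pt.
2 columns + 1 gutter: 2d + 1·6 = 480.
2d = 480 − 6 = 474, so d = 237 pt.

237 pt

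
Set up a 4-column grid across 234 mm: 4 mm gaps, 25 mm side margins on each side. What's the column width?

Take off 50 mm of margins, leaving 184 mm.
4 columns + 3 gaps: 4c + 3·4 = 184.
4c = 184 − 12 = 172, so c = 43 mm.

43 mm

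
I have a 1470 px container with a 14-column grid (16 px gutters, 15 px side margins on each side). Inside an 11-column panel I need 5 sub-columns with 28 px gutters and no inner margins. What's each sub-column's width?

203.2 px

Outer content = 1470 − 2·15 = 1440 px.
14 columns + 13 gutters: 14c + 13·16 = 1440.
14c = 1440 − 208 = 1232, so c = 88 px.
11 columns plus 10 gutters: 968 + 160 = 1128 px.
1128 − 4·28 = 1016; ÷5 gives d = 203.2 px.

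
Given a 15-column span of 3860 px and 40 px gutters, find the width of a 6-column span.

1520 px

15c + 14·40 = 3860 → 15c = 3300 → c = 220 px.
Span of 6: 6·220 + 5·40 = 1320 + 200 = 1520 px.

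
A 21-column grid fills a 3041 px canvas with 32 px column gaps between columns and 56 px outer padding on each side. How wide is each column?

Take off 112 px of margins, leaving 2929 px.
2929 − 20·32 = 2289; ÷21 gives c = 109 px.

109 px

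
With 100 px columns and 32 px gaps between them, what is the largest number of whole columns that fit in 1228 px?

Each extra column adds 100 + 32 = 132 px.
(1228 + 32) / 132 = 9.55, so 9 columns fit.

9 columns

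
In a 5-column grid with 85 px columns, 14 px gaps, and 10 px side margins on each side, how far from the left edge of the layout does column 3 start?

Each column+gutter stride is 99 px; 2 of them past the 10 px margin is 10 + 198 = 208 px.

208 px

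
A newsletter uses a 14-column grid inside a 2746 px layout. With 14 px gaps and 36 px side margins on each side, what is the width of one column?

178 px

Content width = 2746 − 2·36 = 2674 px.
14c + 13·14 = 2674 → 14c = 2492 → c = 178 px.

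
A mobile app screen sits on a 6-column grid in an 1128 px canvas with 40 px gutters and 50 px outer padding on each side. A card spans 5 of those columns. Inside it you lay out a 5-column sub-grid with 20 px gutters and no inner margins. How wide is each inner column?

154 px

Subtract both margins: 1128 − 2·50 = 1028 px.
6 columns + 5 gutters: 6c + 5·40 = 1028.
6c = 1028 − 200 = 828, so c = 138 px.
5-column span = 5·138 + 4·40 = 850 px.
Subtracting 4 gutters of 20 leaves 770 for 5 columns, so d = 154 px.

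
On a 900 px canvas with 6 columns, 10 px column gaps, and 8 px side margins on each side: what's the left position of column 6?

Subtract both margins: 900 − 2·8 = 884 px.
884 − 5·10 = 834; ÷6 gives c = 139 px.
Before column 6: the margin + 5 columns + 5 column gaps.
Offset = 8 + 5·(139 + 10) = 8 + 745 = 753 px.

753 px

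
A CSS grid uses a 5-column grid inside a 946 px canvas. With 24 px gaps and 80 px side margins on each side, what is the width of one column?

Take off 160 px of margins, leaving 786 px.
Subtracting 4 gaps of 24 leaves 690 for 5 columns, so c = 138 px.

138 px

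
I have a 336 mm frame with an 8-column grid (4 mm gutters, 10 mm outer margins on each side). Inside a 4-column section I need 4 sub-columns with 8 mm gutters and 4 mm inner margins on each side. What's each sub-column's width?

Take off 20 mm of margins, leaving 316 mm.
Subtracting 7 gutters of 4 leaves 288 for 8 columns, so c = 36 mm.
4-column span = 4·36 + 3·4 = 156 mm.
Inner content = 156 − 2·4 = 148 mm.
4d + 3·8 = 148 → 4d = 124 → d = 31 mm.

31 mm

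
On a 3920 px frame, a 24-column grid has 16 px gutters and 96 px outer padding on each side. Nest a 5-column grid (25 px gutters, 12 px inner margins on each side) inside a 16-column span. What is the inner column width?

Outer content = 3920 − 2·96 = 3728 px.
24c + 23·16 = 3728 → 24c = 3360 → c = 140 px.
16-column span = 16·140 + 15·16 = 2480 px.
Inner content = 2480 − 2·12 = 2456 px.
5 columns + 4 gutters: 5d + 4·25 = 2456.
5d = 2456 − 100 = 2356, so d = 471.2 px.

471.2 px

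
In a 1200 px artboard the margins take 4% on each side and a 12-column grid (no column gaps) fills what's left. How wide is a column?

92 px

Each margin = 4% of 1200 = 48 px; content = 1200 − 2·48 = 1104 px.
With no column gaps, each column is 1104/12 = 92 px.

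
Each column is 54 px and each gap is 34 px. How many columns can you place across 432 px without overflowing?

k columns need k·54 + (k−1)·34 = k·88 − 34.
k·88 − 34 ≤ 432 → k ≤ 466 / 88 ≈ 5.30, so k = 5.

5 columns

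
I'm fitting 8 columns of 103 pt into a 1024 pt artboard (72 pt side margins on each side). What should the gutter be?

8 pt

Inside the margins: 1024 − 144 = 880 pt.
Columns use 824 pt, leaving 56 pt across 7 gutters = 8 pt each.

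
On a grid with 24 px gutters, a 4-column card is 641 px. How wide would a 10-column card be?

641 − 3·24 = 569; ÷4 gives c = 142.25 px.
10-column span = 10·142.25 + 9·24 = 1638.5 px.

1638.5 px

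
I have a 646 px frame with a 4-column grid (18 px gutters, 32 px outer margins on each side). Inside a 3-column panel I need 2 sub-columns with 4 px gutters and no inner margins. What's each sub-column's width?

214 px

Take off 64 px of margins, leaving 582 px.
4c + 3·18 = 582 → 4c = 528 → c = 132 px.
Span of 3: 3·132 + 2·18 = 396 + 36 = 432 px.
2 columns + 1 gutter: 2d + 1·4 = 432.
2d = 432 − 4 = 428, so d = 214 px.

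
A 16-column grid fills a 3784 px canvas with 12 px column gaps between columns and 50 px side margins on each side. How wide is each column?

219 px

Inside the margins: 3784 − 100 = 3684 px.
16 columns + 15 column gaps: 16c + 15·12 = 3684.
16c = 3684 − 180 = 3504, so c = 219 px.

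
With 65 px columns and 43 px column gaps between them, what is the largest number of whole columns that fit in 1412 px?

k columns need k·65 + (k−1)·43 = k·108 − 43.
k·108 − 43 ≤ 1412 → k ≤ 1455 / 108 ≈ 13.47, so k = 13.

13 columns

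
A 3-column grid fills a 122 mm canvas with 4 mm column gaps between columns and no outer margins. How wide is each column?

122 − 2·4 = 114; ÷3 gives c = 38 mm.

38 mm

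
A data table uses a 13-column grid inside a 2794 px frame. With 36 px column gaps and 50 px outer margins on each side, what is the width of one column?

Content width = 2794 − 2·50 = 2694 px.
2694 − 12·36 = 2262; ÷13 gives c = 174 px.

174 px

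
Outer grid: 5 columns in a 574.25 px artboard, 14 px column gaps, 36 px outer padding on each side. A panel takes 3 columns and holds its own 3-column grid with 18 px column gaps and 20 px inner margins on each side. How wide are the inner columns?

73.25 px

Outer content = 574.25 − 2·36 = 502.25 px.
Subtracting 4 column gaps of 14 leaves 446.25 for 5 columns, so c = 89.25 px.
Span of 3: 3·89.25 + 2·14 = 267.75 + 28 = 295.75 px.
Inner content = 295.75 − 2·20 = 255.75 px.
255.75 − 2·18 = 219.75; ÷3 gives d = 73.25 px.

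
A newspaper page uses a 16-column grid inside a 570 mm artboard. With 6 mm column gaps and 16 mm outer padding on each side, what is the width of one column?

28 mm

Take off 32 mm of margins, leaving 538 mm.
538 − 15·6 = 448; ÷16 gives c = 28 mm.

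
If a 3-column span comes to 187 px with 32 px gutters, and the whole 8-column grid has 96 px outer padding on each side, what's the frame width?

744 px

3 columns + 2 gutters: 3c + 2·32 = 187.
3c = 187 − 64 = 123, so c = 41 px.
Frame = 2·96 + 8·41 + 7·32 = 192 + 328 + 224 = 744 px.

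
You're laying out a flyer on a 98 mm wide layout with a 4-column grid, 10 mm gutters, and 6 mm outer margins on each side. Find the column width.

14 mm

Content width = 98 − 2·6 = 86 mm.
Subtracting 3 gutters of 10 leaves 56 for 4 columns, so c = 14 mm.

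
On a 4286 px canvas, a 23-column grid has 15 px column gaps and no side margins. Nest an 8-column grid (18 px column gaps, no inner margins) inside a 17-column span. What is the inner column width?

379.75 px

Subtracting 22 column gaps of 15 leaves 3956 for 23 columns, so c = 172 px.
17-column span = 17·172 + 16·15 = 3164 px.
8 columns + 7 column gaps: 8d + 7·18 = 3164.
8d = 3164 − 126 = 3038, so d = 379.75 px.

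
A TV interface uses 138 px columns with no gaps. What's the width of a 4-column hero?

With no gaps, 4 columns span 4·138 = 552 px.

552 px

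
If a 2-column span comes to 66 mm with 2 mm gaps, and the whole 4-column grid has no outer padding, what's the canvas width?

2c + 1·2 = 66 → 2c = 64 → c = 32 mm.
Total width: 4·32 + 3·2 = 134 mm.

134 mm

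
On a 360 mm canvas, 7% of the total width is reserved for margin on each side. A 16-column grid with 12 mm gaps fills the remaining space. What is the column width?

8.1 mm

Margins: 7% × 360 = 25.2 mm each, so content = 360 − 50.4 = 309.6 mm.
16c + 15·12 = 309.6 → 16c = 129.6 → c = 8.1 mm.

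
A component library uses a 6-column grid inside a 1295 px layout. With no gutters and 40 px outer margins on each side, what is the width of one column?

Take off 80 px of margins, leaving 1215 px.
6c = 1215 → c = 202.5 px.

202.5 px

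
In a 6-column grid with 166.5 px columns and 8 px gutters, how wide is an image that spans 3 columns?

3 columns plus 2 gutters: 499.5 + 16 = 515.5 px.

515.5 px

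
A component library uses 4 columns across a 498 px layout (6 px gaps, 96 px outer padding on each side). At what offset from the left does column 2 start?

Take off 192 px of margins, leaving 306 px.
4 columns + 3 gaps: 4c + 3·6 = 306.
4c = 306 − 18 = 288, so c = 72 px.
Each column+gutter stride is 78 px; 1 of them past the 96 px margin is 96 + 78 = 174 px.

174 px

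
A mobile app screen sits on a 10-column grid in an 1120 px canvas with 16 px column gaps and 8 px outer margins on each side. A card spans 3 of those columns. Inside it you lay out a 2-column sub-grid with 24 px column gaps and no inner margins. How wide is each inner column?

Take off 16 px of margins, leaving 1104 px.
10 columns + 9 column gaps: 10c + 9·16 = 1104.
10c = 1104 − 144 = 960, so c = 96 px.
3 columns plus 2 column gaps: 288 + 32 = 320 px.
320 − 1·24 = 296; ÷2 gives d = 148 px.

148 px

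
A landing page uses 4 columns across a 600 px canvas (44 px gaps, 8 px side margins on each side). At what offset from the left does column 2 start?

165 px

Subtract both margins: 600 − 2·8 = 584 px.
4 columns + 3 gaps: 4c + 3·44 = 584.
4c = 584 − 132 = 452, so c = 113 px.
Column 2 starts at margin + 1·(column + gutter) = 8 + 1·157 = 165 px.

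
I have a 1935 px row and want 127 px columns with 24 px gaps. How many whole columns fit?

12 columns

k columns need k·127 + (k−1)·24 = k·151 − 24.
k·151 − 24 ≤ 1935 → k ≤ 1959 / 151 ≈ 12.97, so k = 12.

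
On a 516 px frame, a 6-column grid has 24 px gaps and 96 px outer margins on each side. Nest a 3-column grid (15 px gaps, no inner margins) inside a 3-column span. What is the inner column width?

40 px

Outer content = 516 − 2·96 = 324 px.
6c + 5·24 = 324 → 6c = 204 → c = 34 px.
3 columns plus 2 gaps: 102 + 48 = 150 px.
3 columns + 2 gaps: 3d + 2·15 = 150.
3d = 150 − 30 = 120, so d = 40 px.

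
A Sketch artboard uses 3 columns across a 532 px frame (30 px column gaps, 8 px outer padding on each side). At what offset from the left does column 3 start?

372 px

Content = 532 − 2·8 = 516 px.
516 − 2·30 = 456; ÷3 gives c = 152 px.
Each column+gutter stride is 182 px; 2 of them past the 8 px margin is 8 + 364 = 372 px.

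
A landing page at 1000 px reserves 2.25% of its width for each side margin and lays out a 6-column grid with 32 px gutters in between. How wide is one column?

132.5 px

1000 × (1 − 2·2.25%) = 1000 × 95.5% = 955 px for the columns.
Subtracting 5 gutters of 32 leaves 795 for 6 columns, so c = 132.5 px.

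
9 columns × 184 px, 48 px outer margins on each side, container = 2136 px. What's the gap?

Content width = 2136 − 2·48 = 2040 px.
Columns use 1656 px, leaving 384 px across 8 gaps = 48 px each.

48 px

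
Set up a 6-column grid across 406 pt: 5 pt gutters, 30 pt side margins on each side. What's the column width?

Inside the margins: 406 − 60 = 346 pt.
6c + 5·5 = 346 → 6c = 321 → c = 53.5 pt.

53.5 pt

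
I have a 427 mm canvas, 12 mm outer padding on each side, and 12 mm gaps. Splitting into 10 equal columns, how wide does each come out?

29.5 mm

Take off 24 mm of margins, leaving 403 mm.
10 columns + 9 gaps: 10c + 9·12 = 403.
10c = 403 − 108 = 295, so c = 29.5 mm.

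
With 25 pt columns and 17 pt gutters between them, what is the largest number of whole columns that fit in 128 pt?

k columns need k·25 + (k−1)·17 = k·42 − 17.
k·42 − 17 ≤ 128 → k ≤ 145 / 42 ≈ 3.45, so k = 3.

3 columns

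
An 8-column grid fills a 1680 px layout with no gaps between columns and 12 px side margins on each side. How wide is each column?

Take off 24 px of margins, leaving 1656 px.
1656 / 8 = 207 px per column.

207 px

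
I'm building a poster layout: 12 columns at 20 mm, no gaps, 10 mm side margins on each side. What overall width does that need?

Summing: 20 + 240 = 260 mm.

260 mm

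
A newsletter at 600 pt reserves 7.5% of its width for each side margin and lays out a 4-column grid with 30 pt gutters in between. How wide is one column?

105 pt

Margins: 7.5% × 600 = 45 pt each, so content = 600 − 90 = 510 pt.
4c + 3·30 = 510 → 4c = 420 → c = 105 pt.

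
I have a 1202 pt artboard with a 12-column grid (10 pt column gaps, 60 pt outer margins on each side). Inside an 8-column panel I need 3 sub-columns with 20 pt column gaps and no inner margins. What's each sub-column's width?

Outer content = 1202 − 2·60 = 1082 pt.
1082 − 11·10 = 972; ÷12 gives c = 81 pt.
Span of 8: 8·81 + 7·10 = 648 + 70 = 718 pt.
3d + 2·20 = 718 → 3d = 678 → d = 226 pt.

226 pt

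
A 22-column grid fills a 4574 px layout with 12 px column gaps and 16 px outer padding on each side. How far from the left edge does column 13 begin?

Subtract both margins: 4574 − 2·16 = 4542 px.
Subtracting 21 column gaps of 12 leaves 4290 for 22 columns, so c = 195 px.
Each column+gutter stride is 207 px; 12 of them past the 16 px margin is 16 + 2484 = 2500 px.

2500 px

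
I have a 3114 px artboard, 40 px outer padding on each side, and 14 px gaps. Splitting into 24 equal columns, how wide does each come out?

113 px

Take off 80 px of margins, leaving 3034 px.
3034 − 23·14 = 2712; ÷24 gives c = 113 px.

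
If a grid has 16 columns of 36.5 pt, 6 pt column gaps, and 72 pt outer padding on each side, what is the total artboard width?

Total width: 2·72 + 16·36.5 + 15·6 = 818 pt.

818 pt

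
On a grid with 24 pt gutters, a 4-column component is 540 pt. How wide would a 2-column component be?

258 pt

540 − 3·24 = 468; ÷4 gives c = 117 pt.
Span of 2: 2·117 + 1·24 = 234 + 24 = 258 pt.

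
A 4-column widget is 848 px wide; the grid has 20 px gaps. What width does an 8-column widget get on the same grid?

4 columns + 3 gaps: 4c + 3·20 = 848.
4c = 848 − 60 = 788, so c = 197 px.
Span of 8: 8·197 + 7·20 = 1576 + 140 = 1716 px.

1716 px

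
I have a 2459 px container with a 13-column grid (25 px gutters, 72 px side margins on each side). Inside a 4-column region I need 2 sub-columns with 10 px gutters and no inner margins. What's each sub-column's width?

342.5 px

Outer content = 2459 − 2·72 = 2315 px.
2315 − 12·25 = 2015; ÷13 gives c = 155 px.
4 columns plus 3 gutters: 620 + 75 = 695 px.
Subtracting 1 gutter of 10 leaves 685 for 2 columns, so d = 342.5 px.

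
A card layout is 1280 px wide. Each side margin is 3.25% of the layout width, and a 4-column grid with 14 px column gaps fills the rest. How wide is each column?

Margins: 3.25% × 1280 = 41.6 px each, so content = 1280 − 83.2 = 1196.8 px.
1196.8 − 3·14 = 1154.8; ÷4 gives c = 288.7 px.

288.7 px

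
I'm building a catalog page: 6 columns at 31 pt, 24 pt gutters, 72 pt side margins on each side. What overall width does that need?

Total width: 2·72 + 6·31 + 5·24 = 450 pt.

450 pt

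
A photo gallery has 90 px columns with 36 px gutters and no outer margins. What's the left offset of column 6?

No margin, so column 6 starts at 5·(column + gutter) = 5·126 = 630 px.

630 px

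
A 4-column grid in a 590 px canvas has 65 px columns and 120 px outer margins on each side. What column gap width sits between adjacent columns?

Inside the margins: 590 − 240 = 350 px.
4 columns take 4·65 = 260 px; remaining 90 splits into 3 column gaps.
g = 90 / 3 = 30 px.

30 px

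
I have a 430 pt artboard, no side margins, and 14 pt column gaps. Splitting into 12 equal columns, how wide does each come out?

23 pt

Subtracting 11 column gaps of 14 leaves 276 for 12 columns, so c = 23 pt.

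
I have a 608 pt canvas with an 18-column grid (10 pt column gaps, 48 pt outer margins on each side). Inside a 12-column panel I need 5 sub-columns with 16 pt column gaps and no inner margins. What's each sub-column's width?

54.8 pt

Inside the margins: 608 − 96 = 512 pt.
512 − 17·10 = 342; ÷18 gives c = 19 pt.
12-column span = 12·19 + 11·10 = 338 pt.
5d + 4·16 = 338 → 5d = 274 → d = 54.8 pt.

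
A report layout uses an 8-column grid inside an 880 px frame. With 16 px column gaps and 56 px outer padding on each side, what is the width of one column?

Subtract both margins: 880 − 2·56 = 768 px.
8 columns + 7 column gaps: 8c + 7·16 = 768.
8c = 768 − 112 = 656, so c = 82 px.

82 px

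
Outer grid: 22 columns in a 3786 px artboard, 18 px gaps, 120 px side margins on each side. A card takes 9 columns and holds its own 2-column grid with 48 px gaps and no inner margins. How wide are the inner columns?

696 px

Take off 240 px of margins, leaving 3546 px.
22 columns + 21 gaps: 22c + 21·18 = 3546.
22c = 3546 − 378 = 3168, so c = 144 px.
9-column span = 9·144 + 8·18 = 1440 px.
1440 − 1·48 = 1392; ÷2 gives d = 696 px.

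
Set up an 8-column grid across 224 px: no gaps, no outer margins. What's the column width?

224 / 8 = 28 px per column.

28 px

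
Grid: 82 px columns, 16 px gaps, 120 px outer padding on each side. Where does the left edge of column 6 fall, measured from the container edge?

Before column 6: the margin + 5 columns + 5 gaps.
Offset = 120 + 5·(82 + 16) = 120 + 490 = 610 px.

610 px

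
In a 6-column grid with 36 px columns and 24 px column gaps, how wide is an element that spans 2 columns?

96 px

2-column span = 2·36 + 1·24 = 96 px.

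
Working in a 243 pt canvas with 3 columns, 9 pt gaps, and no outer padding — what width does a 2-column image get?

159 pt

Subtracting 2 gaps of 9 leaves 225 for 3 columns, so c = 75 pt.
Span of 2: 2·75 + 1·9 = 150 + 9 = 159 pt.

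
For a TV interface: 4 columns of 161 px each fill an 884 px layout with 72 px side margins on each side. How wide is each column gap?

32 px

Subtract both margins: 884 − 2·72 = 740 px.
4 columns take 4·161 = 644 px; remaining 96 splits into 3 column gaps.
g = 96 / 3 = 32 px.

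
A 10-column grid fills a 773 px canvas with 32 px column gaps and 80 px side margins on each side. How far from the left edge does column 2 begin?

144.5 px

Subtract both margins: 773 − 2·80 = 613 px.
613 − 9·32 = 325; ÷10 gives c = 32.5 px.
Column 2 starts at margin + 1·(column + gutter) = 80 + 1·64.5 = 144.5 px.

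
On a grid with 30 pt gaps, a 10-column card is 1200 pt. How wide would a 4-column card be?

462 pt

Subtracting 9 gaps of 30 leaves 930 for 10 columns, so c = 93 pt.
Span of 4: 4·93 + 3·30 = 372 + 90 = 462 pt.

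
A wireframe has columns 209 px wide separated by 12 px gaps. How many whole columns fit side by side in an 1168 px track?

5 columns: 5·209 + 4·12 = 1093 px ≤ 1168.
6 columns: 1314 px > 1168. So 5.

5 columns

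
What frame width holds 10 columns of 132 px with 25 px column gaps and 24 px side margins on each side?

Adding margins, columns and gutters: 48 + 1320 + 225 = 1593 px.

1593 px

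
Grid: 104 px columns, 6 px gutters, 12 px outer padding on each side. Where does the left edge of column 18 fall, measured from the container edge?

Column 18 starts at margin + 17·(column + gutter) = 12 + 17·110 = 1882 px.

1882 px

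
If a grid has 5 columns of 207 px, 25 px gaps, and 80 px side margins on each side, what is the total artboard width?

Total width: 2·80 + 5·207 + 4·25 = 1295 px.

1295 px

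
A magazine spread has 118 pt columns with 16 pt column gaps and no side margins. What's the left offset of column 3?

268 pt

No margin, so column 3 starts at 2·(column + gutter) = 2·134 = 268 pt.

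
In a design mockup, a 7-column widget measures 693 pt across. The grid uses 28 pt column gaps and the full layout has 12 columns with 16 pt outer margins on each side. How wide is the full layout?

1240 pt

7c + 6·28 = 693 → 7c = 525 → c = 75 pt.
Adding margins, columns and gutters: 32 + 900 + 308 = 1240 pt.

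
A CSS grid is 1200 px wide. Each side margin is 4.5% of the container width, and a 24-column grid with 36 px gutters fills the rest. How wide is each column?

11 px

Margins: 4.5% × 1200 = 54 px each, so content = 1200 − 108 = 1092 px.
1092 − 23·36 = 264; ÷24 gives c = 11 px.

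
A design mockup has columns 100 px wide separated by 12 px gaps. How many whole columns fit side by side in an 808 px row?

7 columns

7 columns: 7·100 + 6·12 = 772 px ≤ 808.
8 columns: 884 px > 808. So 7.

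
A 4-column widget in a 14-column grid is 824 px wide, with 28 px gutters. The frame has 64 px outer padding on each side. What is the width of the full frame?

3082 px

4 columns + 3 gutters: 4c + 3·28 = 824.
4c = 824 − 84 = 740, so c = 185 px.
Adding margins, columns and gutters: 128 + 2590 + 364 = 3082 px.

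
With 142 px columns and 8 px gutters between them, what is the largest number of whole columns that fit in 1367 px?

9 columns

Each extra column adds 142 + 8 = 150 px.
(1367 + 8) / 150 = 9.17, so 9 columns fit.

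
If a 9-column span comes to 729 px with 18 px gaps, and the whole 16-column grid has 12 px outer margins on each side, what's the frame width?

9c + 8·18 = 729 → 9c = 585 → c = 65 px.
Frame = 2·12 + 16·65 + 15·18 = 24 + 1040 + 270 = 1334 px.

1334 px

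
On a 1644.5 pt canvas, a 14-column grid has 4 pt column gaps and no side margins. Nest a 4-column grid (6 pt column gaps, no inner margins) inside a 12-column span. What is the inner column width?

347.75 pt

1644.5 − 13·4 = 1592.5; ÷14 gives c = 113.75 pt.
Span of 12: 12·113.75 + 11·4 = 1365 + 44 = 1409 pt.
4 columns + 3 column gaps: 4d + 3·6 = 1409.
4d = 1409 − 18 = 1391, so d = 347.75 pt.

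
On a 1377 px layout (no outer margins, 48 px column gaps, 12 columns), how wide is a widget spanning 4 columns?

Subtracting 11 column gaps of 48 leaves 849 for 12 columns, so c = 70.75 px.
4-column span = 4·70.75 + 3·48 = 427 px.

427 px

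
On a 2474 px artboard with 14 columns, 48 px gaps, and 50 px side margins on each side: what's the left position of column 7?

Subtract both margins: 2474 − 2·50 = 2374 px.
Subtracting 13 gaps of 48 leaves 1750 for 14 columns, so c = 125 px.
Column 7 starts at margin + 6·(column + gutter) = 50 + 6·173 = 1088 px.

1088 px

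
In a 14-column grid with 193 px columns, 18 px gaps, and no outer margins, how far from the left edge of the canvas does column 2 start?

211 px

Before column 2: 1 column + 1 gap.
Offset = 1·(193 + 18) = 1·211 = 211 px.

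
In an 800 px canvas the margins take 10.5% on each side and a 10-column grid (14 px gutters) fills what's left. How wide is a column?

50.6 px

Each margin = 10.5% of 800 = 84 px; content = 800 − 2·84 = 632 px.
632 − 9·14 = 506; ÷10 gives c = 50.6 px.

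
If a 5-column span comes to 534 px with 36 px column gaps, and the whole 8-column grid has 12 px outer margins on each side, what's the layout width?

5 columns + 4 column gaps: 5c + 4·36 = 534.
5c = 534 − 144 = 390, so c = 78 px.
Layout = 2·12 + 8·78 + 7·36 = 24 + 624 + 252 = 900 px.

900 px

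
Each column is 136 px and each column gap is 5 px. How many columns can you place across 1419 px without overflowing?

10 columns

10 columns: 10·136 + 9·5 = 1405 px ≤ 1419.
11 columns: 1546 px > 1419. So 10.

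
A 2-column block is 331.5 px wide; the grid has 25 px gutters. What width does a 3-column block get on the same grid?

331.5 − 1·25 = 306.5; ÷2 gives c = 153.25 px.
Span of 3: 3·153.25 + 2·25 = 459.75 + 50 = 509.75 px.

509.75 px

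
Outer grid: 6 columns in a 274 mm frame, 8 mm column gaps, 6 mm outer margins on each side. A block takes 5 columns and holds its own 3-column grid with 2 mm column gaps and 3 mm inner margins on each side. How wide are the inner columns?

Subtract both margins: 274 − 2·6 = 262 mm.
6 columns + 5 column gaps: 6c + 5·8 = 262.
6c = 262 − 40 = 222, so c = 37 mm.
Span of 5: 5·37 + 4·8 = 185 + 32 = 217 mm.
Inner content = 217 − 2·3 = 211 mm.
Subtracting 2 column gaps of 2 leaves 207 for 3 columns, so d = 69 mm.

69 mm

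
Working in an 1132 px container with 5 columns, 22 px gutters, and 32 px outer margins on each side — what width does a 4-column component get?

850 px

Content width = 1132 − 2·32 = 1068 px.
1068 − 4·22 = 980; ÷5 gives c = 196 px.
4-column span = 4·196 + 3·22 = 850 px.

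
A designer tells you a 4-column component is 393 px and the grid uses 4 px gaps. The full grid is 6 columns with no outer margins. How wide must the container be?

Subtracting 3 gaps of 4 leaves 381 for 4 columns, so c = 95.25 px.
Total width: 6·95.25 + 5·4 = 591.5 px.

591.5 px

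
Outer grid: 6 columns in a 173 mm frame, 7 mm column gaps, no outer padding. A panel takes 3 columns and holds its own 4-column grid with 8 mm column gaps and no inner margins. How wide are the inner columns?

Subtracting 5 column gaps of 7 leaves 138 for 6 columns, so c = 23 mm.
Span of 3: 3·23 + 2·7 = 69 + 14 = 83 mm.
Subtracting 3 column gaps of 8 leaves 59 for 4 columns, so d = 14.75 mm.

14.75 mm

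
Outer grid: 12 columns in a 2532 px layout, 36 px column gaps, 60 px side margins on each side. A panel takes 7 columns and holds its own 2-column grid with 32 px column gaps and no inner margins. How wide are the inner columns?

680 px

Subtract both margins: 2532 − 2·60 = 2412 px.
2412 − 11·36 = 2016; ÷12 gives c = 168 px.
Span of 7: 7·168 + 6·36 = 1176 + 216 = 1392 px.
2 columns + 1 column gap: 2d + 1·32 = 1392.
2d = 1392 − 32 = 1360, so d = 680 px.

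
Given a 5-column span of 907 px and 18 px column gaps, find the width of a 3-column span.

537 px

5 columns + 4 column gaps: 5c + 4·18 = 907.
5c = 907 − 72 = 835, so c = 167 px.
3-column span = 3·167 + 2·18 = 537 px.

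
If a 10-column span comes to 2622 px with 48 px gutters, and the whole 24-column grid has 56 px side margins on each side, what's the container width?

Subtracting 9 gutters of 48 leaves 2190 for 10 columns, so c = 219 px.
Total width: 2·56 + 24·219 + 23·48 = 6472 px.

6472 px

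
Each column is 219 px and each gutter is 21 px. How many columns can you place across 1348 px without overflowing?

k columns need k·219 + (k−1)·21 = k·240 − 21.
k·240 − 21 ≤ 1348 → k ≤ 1369 / 240 ≈ 5.70, so k = 5.

5 columns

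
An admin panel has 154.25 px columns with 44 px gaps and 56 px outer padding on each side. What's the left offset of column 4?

Before column 4: the margin + 3 columns + 3 gaps.
Offset = 56 + 3·(154.25 + 44) = 56 + 594.75 = 650.75 px.

650.75 px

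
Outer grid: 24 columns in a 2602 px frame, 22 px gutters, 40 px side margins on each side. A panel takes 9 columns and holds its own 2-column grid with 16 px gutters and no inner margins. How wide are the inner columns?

Inside the margins: 2602 − 80 = 2522 px.
24c + 23·22 = 2522 → 24c = 2016 → c = 84 px.
9 columns plus 8 gutters: 756 + 176 = 932 px.
Subtracting 1 gutter of 16 leaves 916 for 2 columns, so d = 458 px.

458 px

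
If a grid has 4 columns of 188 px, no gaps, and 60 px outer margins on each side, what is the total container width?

Total width: 2·60 + 4·188 = 872 px.

872 px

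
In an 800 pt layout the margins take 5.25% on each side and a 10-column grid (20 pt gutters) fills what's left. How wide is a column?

Each margin = 5.25% of 800 = 42 pt; content = 800 − 2·42 = 716 pt.
716 − 9·20 = 536; ÷10 gives c = 53.6 pt.

53.6 pt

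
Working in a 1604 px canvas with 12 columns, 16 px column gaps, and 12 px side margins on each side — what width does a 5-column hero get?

Subtract both margins: 1604 − 2·12 = 1580 px.
12c + 11·16 = 1580 → 12c = 1404 → c = 117 px.
Span of 5: 5·117 + 4·16 = 585 + 64 = 649 px.

649 px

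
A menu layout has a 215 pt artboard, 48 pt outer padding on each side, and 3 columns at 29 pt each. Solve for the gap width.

16 pt

Take off 96 pt of margins, leaving 119 pt.
3·29 + 2g = 119 → 2g = 32 → g = 16 pt.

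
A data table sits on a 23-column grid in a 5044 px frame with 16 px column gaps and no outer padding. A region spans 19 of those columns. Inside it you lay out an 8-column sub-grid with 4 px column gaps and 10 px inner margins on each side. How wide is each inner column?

23c + 22·16 = 5044 → 23c = 4692 → c = 204 px.
Span of 19: 19·204 + 18·16 = 3876 + 288 = 4164 px.
Inner content = 4164 − 2·10 = 4144 px.
8 columns + 7 column gaps: 8d + 7·4 = 4144.
8d = 4144 − 28 = 4116, so d = 514.5 px.

514.5 px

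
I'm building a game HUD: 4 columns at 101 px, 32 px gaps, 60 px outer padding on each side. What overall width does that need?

Adding margins, columns and gutters: 120 + 404 + 96 = 620 px.

620 px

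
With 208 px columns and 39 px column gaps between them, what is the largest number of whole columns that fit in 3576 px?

k columns need k·208 + (k−1)·39 = k·247 − 39.
k·247 − 39 ≤ 3576 → k ≤ 3615 / 247 ≈ 14.64, so k = 14.

14 columns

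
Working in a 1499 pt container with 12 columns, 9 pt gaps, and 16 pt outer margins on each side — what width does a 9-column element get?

Take off 32 pt of margins, leaving 1467 pt.
12c + 11·9 = 1467 → 12c = 1368 → c = 114 pt.
Span of 9: 9·114 + 8·9 = 1026 + 72 = 1098 pt.

1098 pt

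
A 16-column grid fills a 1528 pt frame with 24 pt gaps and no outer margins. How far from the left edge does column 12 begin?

1067 pt

Subtracting 15 gaps of 24 leaves 1168 for 16 columns, so c = 73 pt.
No margin, so column 12 starts at 11·(column + gutter) = 11·97 = 1067 pt.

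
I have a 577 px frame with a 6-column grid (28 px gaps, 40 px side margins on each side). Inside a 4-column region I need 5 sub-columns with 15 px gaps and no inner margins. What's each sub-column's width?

Take off 80 px of margins, leaving 497 px.
Subtracting 5 gaps of 28 leaves 357 for 6 columns, so c = 59.5 px.
4-column span = 4·59.5 + 3·28 = 322 px.
5d + 4·15 = 322 → 5d = 262 → d = 52.4 px.

52.4 px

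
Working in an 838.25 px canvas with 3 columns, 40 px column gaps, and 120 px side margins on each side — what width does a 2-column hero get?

Content width = 838.25 − 2·120 = 598.25 px.
Subtracting 2 column gaps of 40 leaves 518.25 for 3 columns, so c = 172.75 px.
2-column span = 2·172.75 + 1·40 = 385.5 px.

385.5 px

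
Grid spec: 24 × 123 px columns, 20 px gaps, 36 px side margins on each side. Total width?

3484 px

Adding margins, columns and gutters: 72 + 2952 + 460 = 3484 px.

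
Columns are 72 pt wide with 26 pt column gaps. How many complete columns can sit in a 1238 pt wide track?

k columns need k·72 + (k−1)·26 = k·98 − 26.
k·98 − 26 ≤ 1238 → k ≤ 1264 / 98 ≈ 12.90, so k = 12.

12 columns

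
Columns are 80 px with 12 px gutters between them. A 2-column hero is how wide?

172 px

Span of 2: 2·80 + 1·12 = 160 + 12 = 172 px.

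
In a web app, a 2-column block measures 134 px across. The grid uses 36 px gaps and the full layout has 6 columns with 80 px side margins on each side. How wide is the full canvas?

2c + 1·36 = 134 → 2c = 98 → c = 49 px.
Total width: 2·80 + 6·49 + 5·36 = 634 px.

634 px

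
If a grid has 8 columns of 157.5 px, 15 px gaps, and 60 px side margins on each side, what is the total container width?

Container = 2·60 + 8·157.5 + 7·15 = 120 + 1260 + 105 = 1485 px.

1485 px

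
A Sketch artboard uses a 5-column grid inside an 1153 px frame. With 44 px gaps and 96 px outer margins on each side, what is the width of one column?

Content width = 1153 − 2·96 = 961 px.
Subtracting 4 gaps of 44 leaves 785 for 5 columns, so c = 157 px.

157 px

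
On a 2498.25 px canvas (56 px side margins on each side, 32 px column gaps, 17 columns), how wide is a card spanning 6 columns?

Take off 112 px of margins, leaving 2386.25 px.
Subtracting 16 column gaps of 32 leaves 1874.25 for 17 columns, so c = 110.25 px.
6-column span = 6·110.25 + 5·32 = 821.5 px.

821.5 px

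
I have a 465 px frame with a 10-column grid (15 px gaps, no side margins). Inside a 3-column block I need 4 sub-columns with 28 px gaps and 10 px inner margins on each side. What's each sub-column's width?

Subtracting 9 gaps of 15 leaves 330 for 10 columns, so c = 33 px.
Span of 3: 3·33 + 2·15 = 99 + 30 = 129 px.
Inner content = 129 − 2·10 = 109 px.
Subtracting 3 gaps of 28 leaves 25 for 4 columns, so d = 6.25 px.

6.25 px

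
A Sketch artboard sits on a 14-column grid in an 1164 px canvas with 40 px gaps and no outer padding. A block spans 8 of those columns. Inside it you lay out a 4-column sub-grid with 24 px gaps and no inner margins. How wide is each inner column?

144 px

14c + 13·40 = 1164 → 14c = 644 → c = 46 px.
8-column span = 8·46 + 7·40 = 648 px.
648 − 3·24 = 576; ÷4 gives d = 144 px.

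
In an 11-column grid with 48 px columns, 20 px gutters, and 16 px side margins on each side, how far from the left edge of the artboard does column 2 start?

Column 2 starts at margin + 1·(column + gutter) = 16 + 1·68 = 84 px.

84 px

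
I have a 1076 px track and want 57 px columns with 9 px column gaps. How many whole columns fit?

16 columns

16 columns: 16·57 + 15·9 = 1047 px ≤ 1076.
17 columns: 1113 px > 1076. So 16.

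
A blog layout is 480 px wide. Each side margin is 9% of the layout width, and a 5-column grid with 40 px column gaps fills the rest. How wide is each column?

46.72 px

Margins: 9% × 480 = 43.2 px each, so content = 480 − 86.4 = 393.6 px.
Subtracting 4 column gaps of 40 leaves 233.6 for 5 columns, so c = 46.72 px.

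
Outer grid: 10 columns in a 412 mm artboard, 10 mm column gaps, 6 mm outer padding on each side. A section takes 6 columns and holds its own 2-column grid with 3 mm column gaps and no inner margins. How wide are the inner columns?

Outer content = 412 − 2·6 = 400 mm.
10 columns + 9 column gaps: 10c + 9·10 = 400.
10c = 400 − 90 = 310, so c = 31 mm.
6-column span = 6·31 + 5·10 = 236 mm.
Subtracting 1 column gap of 3 leaves 233 for 2 columns, so d = 116.5 mm.

116.5 mm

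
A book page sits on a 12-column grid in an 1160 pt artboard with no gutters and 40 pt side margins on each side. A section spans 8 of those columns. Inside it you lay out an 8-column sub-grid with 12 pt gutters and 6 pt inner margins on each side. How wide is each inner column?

78 pt

Inside the margins: 1160 − 80 = 1080 pt.
12c = 1080 → c = 90 pt.
8-column span = 8·90 = 720 pt.
Inner content = 720 − 2·6 = 708 pt.
708 − 7·12 = 624; ÷8 gives d = 78 pt.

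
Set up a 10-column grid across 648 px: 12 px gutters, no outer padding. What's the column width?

54 px

10 columns + 9 gutters: 10c + 9·12 = 648.
10c = 648 − 108 = 540, so c = 54 px.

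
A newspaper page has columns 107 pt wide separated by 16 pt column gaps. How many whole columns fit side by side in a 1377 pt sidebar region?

11 columns

Each extra column adds 107 + 16 = 123 pt.
(1377 + 16) / 123 = 11.33, so 11 columns fit.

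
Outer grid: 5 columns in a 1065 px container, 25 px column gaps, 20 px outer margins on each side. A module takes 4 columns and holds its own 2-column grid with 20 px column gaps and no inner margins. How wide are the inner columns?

397.5 px

Subtract both margins: 1065 − 2·20 = 1025 px.
1025 − 4·25 = 925; ÷5 gives c = 185 px.
4 columns plus 3 column gaps: 740 + 75 = 815 px.
Subtracting 1 column gap of 20 leaves 795 for 2 columns, so d = 397.5 px.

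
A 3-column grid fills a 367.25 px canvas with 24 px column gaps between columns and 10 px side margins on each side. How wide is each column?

99.75 px

Subtract both margins: 367.25 − 2·10 = 347.25 px.
3 columns + 2 column gaps: 3c + 2·24 = 347.25.
3c = 347.25 − 48 = 299.25, so c = 99.75 px.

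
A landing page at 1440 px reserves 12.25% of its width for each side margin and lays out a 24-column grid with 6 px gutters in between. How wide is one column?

39.55 px

Margins: 12.25% × 1440 = 176.4 px each, so content = 1440 − 352.8 = 1087.2 px.
Subtracting 23 gutters of 6 leaves 949.2 for 24 columns, so c = 39.55 px.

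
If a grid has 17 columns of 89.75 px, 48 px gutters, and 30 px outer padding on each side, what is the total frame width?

Adding margins, columns and gutters: 60 + 1525.75 + 768 = 2353.75 px.

2353.75 px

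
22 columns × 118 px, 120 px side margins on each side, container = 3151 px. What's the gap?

Inside the margins: 3151 − 240 = 2911 px.
Columns use 2596 px, leaving 315 px across 21 gaps = 15 px each.

15 px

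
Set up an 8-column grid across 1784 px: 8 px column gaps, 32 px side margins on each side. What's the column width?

Take off 64 px of margins, leaving 1720 px.
Subtracting 7 column gaps of 8 leaves 1664 for 8 columns, so c = 208 px.

208 px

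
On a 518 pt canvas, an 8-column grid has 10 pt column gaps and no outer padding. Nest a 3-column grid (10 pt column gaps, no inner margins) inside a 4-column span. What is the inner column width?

78 pt

8 columns + 7 column gaps: 8c + 7·10 = 518.
8c = 518 − 70 = 448, so c = 56 pt.
4-column span = 4·56 + 3·10 = 254 pt.
3d + 2·10 = 254 → 3d = 234 → d = 78 pt.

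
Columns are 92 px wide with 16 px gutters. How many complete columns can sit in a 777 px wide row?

7 columns

Each extra column adds 92 + 16 = 108 px.
(777 + 16) / 108 = 7.34, so 7 columns fit.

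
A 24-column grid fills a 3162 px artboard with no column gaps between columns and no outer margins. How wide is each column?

131.75 px

24c = 3162 → c = 131.75 px.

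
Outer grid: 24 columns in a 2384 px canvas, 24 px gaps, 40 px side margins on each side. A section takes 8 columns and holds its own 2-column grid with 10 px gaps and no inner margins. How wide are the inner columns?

371 px

Outer content = 2384 − 2·40 = 2304 px.
24 columns + 23 gaps: 24c + 23·24 = 2304.
24c = 2304 − 552 = 1752, so c = 73 px.
8 columns plus 7 gaps: 584 + 168 = 752 px.
Subtracting 1 gap of 10 leaves 742 for 2 columns, so d = 371 px.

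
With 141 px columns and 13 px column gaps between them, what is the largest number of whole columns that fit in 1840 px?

Each extra column adds 141 + 13 = 154 px.
(1840 + 13) / 154 = 12.03, so 12 columns fit.

12 columns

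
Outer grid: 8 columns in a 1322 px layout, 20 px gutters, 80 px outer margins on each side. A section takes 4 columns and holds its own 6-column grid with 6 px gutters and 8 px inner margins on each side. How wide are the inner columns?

87.5 px

Inside the margins: 1322 − 160 = 1162 px.
8c + 7·20 = 1162 → 8c = 1022 → c = 127.75 px.
4-column span = 4·127.75 + 3·20 = 571 px.
Inner content = 571 − 2·8 = 555 px.
Subtracting 5 gutters of 6 leaves 525 for 6 columns, so d = 87.5 px.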